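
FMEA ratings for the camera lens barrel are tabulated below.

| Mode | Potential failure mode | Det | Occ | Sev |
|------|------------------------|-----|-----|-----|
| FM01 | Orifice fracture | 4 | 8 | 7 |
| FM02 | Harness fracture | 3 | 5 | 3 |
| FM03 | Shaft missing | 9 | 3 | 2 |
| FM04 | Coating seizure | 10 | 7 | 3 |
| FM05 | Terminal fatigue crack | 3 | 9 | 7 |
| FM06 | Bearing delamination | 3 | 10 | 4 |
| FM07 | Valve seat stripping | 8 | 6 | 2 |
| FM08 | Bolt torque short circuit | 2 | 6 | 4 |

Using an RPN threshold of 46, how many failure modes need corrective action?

RPN = Severity × Occurrence × Detection:
  FM01: 7 × 8 × 4 = 224
  FM02: 3 × 5 × 3 = 45
  FM03: 2 × 3 × 9 = 54
  FM04: 3 × 7 × 10 = 210
  FM05: 7 × 9 × 3 = 189
  FM06: 4 × 10 × 3 = 120
  FM07: 2 × 6 × 8 = 96
  FM08: 4 × 6 × 2 = 48
Modes with RPN ≥ 46: FM01 (224), FM03 (54), FM04 (210), FM05 (189), FM06 (120), FM07 (96), FM08 (48) → 7.

7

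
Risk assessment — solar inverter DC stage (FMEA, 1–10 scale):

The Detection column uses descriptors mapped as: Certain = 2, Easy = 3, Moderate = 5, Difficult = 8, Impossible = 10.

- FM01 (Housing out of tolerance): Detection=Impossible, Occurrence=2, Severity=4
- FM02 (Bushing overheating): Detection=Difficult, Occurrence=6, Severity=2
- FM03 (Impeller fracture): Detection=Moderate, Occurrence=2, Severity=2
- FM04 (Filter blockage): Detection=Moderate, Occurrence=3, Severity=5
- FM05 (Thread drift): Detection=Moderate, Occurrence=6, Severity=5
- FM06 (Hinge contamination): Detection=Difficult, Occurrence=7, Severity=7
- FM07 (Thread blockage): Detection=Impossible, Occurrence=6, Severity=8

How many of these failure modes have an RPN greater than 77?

RPN = Severity × Occurrence × Detection:
  FM01: 4 × 2 × 10 = 80
  FM02: 2 × 6 × 8 = 96
  FM03: 2 × 2 × 5 = 20
  FM04: 5 × 3 × 5 = 75
  FM05: 5 × 6 × 5 = 150
  FM06: 7 × 7 × 8 = 392
  FM07: 8 × 6 × 10 = 480
Modes with RPN > 77: FM01 (80), FM02 (96), FM05 (150), FM06 (392), FM07 (480) → 5.

5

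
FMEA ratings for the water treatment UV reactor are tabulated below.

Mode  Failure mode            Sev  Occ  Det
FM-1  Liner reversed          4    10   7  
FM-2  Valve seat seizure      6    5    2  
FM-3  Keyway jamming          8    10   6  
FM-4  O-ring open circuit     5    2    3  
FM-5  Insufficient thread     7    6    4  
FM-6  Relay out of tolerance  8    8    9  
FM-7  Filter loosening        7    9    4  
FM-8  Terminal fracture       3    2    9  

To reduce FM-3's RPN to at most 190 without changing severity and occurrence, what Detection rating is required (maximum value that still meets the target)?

2

FM-3: S=8, O=10, D=6 → current RPN = 480.
Fixed product = 80. Need 80 × D ≤ 190, so D ≤ 190/80 = 2.38.
Maximum integer Detection rating = 2 (gives RPN 160; D=3 would give 240 > 190).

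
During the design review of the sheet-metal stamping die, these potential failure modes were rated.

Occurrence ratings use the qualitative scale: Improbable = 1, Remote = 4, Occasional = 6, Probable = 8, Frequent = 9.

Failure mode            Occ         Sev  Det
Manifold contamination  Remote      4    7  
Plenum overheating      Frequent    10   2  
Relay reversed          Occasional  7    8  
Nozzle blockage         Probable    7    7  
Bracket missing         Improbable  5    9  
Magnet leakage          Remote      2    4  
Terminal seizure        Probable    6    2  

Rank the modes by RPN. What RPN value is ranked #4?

RPN = Severity × Occurrence × Detection:
  Manifold contamination: 4 × 4 × 7 = 112
  Plenum overheating: 10 × 9 × 2 = 180
  Relay reversed: 7 × 6 × 8 = 336
  Nozzle blockage: 7 × 8 × 7 = 392
  Bracket missing: 5 × 1 × 9 = 45
  Magnet leakage: 2 × 4 × 4 = 32
  Terminal seizure: 6 × 8 × 2 = 96
Sorted descending: 392, 336, 180, 112, 96, 45, 32.
The fourth-highest RPN is 112 (Manifold contamination).

112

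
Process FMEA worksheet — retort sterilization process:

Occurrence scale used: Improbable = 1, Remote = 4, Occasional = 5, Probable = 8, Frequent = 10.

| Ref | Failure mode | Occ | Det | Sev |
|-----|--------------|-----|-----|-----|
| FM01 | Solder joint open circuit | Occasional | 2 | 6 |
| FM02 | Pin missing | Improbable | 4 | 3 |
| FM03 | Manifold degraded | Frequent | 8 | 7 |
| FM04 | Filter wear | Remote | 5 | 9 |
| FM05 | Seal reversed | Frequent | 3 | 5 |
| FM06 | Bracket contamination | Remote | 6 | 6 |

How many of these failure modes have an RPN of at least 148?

3

RPN = Severity × Occurrence × Detection:
  FM01: 6 × 5 × 2 = 60
  FM02: 3 × 1 × 4 = 12
  FM03: 7 × 10 × 8 = 560
  FM04: 9 × 4 × 5 = 180
  FM05: 5 × 10 × 3 = 150
  FM06: 6 × 4 × 6 = 144
Modes with RPN ≥ 148: FM03 (560), FM04 (180), FM05 (150) → 3.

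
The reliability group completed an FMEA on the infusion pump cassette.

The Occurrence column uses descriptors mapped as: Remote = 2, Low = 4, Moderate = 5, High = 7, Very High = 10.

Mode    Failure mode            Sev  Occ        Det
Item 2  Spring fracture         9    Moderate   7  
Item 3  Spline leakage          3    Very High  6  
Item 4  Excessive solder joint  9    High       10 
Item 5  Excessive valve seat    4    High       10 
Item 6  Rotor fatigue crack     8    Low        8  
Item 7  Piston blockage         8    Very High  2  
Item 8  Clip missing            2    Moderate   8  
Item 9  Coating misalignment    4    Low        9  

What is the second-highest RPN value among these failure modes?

315

RPN = Severity × Occurrence × Detection:
  Item 2: 9 × 5 × 7 = 315
  Item 3: 3 × 10 × 6 = 180
  Item 4: 9 × 7 × 10 = 630
  Item 5: 4 × 7 × 10 = 280
  Item 6: 8 × 4 × 8 = 256
  Item 7: 8 × 10 × 2 = 160
  Item 8: 2 × 5 × 8 = 80
  Item 9: 4 × 4 × 9 = 144
Sorted descending: 630, 315, 280, 256, 180, 160, 144, 80.
The second-highest RPN is 315 (Item 2).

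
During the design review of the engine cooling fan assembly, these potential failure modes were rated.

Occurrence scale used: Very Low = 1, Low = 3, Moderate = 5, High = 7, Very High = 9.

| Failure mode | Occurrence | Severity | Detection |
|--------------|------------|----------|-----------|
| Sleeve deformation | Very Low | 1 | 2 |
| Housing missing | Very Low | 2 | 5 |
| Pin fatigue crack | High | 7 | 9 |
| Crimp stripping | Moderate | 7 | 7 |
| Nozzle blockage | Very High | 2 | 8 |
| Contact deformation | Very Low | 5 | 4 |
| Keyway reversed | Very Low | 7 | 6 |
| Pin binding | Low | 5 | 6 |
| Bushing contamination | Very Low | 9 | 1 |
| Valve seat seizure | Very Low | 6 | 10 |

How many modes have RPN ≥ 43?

5

RPN = Severity × Occurrence × Detection:
  Sleeve deformation: 1 × 1 × 2 = 2
  Housing missing: 2 × 1 × 5 = 10
  Pin fatigue crack: 7 × 7 × 9 = 441
  Crimp stripping: 7 × 5 × 7 = 245
  Nozzle blockage: 2 × 9 × 8 = 144
  Contact deformation: 5 × 1 × 4 = 20
  Keyway reversed: 7 × 1 × 6 = 42
  Pin binding: 5 × 3 × 6 = 90
  Bushing contamination: 9 × 1 × 1 = 9
  Valve seat seizure: 6 × 1 × 10 = 60
Modes with RPN ≥ 43: Pin fatigue crack (441), Crimp stripping (245), Nozzle blockage (144), Pin binding (90), Valve seat seizure (60) → 5.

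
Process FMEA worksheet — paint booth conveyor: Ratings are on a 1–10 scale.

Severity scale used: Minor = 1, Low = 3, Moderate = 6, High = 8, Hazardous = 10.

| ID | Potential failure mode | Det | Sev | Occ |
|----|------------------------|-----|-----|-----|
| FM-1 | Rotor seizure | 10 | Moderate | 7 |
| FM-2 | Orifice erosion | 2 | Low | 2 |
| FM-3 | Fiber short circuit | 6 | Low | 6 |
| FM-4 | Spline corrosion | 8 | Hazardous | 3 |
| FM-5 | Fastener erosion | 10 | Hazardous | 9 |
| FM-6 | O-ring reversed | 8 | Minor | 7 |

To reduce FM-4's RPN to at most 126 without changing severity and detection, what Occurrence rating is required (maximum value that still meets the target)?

1

FM-4: S=10, O=3, D=8 → current RPN = 240.
Fixed product = 80. Need 80 × O ≤ 126, so O ≤ 126/80 = 1.57.
Maximum integer Occurrence rating = 1 (gives RPN 80; O=2 would give 160 > 126).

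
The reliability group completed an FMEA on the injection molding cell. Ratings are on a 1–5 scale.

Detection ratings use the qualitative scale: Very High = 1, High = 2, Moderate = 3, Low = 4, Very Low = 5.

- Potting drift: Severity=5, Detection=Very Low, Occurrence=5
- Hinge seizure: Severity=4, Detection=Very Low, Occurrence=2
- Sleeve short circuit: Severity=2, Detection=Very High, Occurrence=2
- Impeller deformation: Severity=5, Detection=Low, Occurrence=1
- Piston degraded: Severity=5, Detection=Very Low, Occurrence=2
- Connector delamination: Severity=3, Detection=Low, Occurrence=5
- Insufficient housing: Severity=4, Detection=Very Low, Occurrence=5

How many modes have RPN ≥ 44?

RPN = Severity × Occurrence × Detection:
  Potting drift: 5 × 5 × 5 = 125
  Hinge seizure: 4 × 2 × 5 = 40
  Sleeve short circuit: 2 × 2 × 1 = 4
  Impeller deformation: 5 × 1 × 4 = 20
  Piston degraded: 5 × 2 × 5 = 50
  Connector delamination: 3 × 5 × 4 = 60
  Insufficient housing: 4 × 5 × 5 = 100
Modes with RPN ≥ 44: Potting drift (125), Piston degraded (50), Connector delamination (60), Insufficient housing (100) → 4.

4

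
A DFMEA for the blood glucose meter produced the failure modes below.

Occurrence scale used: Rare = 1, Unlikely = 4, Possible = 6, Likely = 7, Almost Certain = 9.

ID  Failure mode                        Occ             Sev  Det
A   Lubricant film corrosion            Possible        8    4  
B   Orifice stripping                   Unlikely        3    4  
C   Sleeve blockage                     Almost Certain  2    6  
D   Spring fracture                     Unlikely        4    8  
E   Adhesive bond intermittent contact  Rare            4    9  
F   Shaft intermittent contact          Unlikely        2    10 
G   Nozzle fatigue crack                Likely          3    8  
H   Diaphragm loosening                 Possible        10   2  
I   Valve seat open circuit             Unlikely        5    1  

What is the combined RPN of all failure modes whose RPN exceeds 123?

RPN = Severity × Occurrence × Detection:
  A: 8 × 6 × 4 = 192
  B: 3 × 4 × 4 = 48
  C: 2 × 9 × 6 = 108
  D: 4 × 4 × 8 = 128
  E: 4 × 1 × 9 = 36
  F: 2 × 4 × 10 = 80
  G: 3 × 7 × 8 = 168
  H: 10 × 6 × 2 = 120
  I: 5 × 4 × 1 = 20
RPN > 123: A (192), D (128), G (168).
Sum: 192 + 128 + 168 = 488.

488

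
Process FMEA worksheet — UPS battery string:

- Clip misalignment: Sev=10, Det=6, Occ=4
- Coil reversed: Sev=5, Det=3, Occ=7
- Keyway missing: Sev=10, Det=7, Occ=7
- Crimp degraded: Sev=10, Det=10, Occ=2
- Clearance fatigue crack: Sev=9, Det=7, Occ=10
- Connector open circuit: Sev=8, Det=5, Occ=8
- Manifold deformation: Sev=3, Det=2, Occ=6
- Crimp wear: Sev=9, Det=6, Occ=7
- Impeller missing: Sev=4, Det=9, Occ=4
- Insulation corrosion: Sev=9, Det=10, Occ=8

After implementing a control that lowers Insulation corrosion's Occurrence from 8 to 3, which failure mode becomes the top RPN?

RPN = Severity × Occurrence × Detection:
  Clip misalignment: 10 × 4 × 6 = 240
  Coil reversed: 5 × 7 × 3 = 105
  Keyway missing: 10 × 7 × 7 = 490
  Crimp degraded: 10 × 2 × 10 = 200
  Clearance fatigue crack: 9 × 10 × 7 = 630
  Connector open circuit: 8 × 8 × 5 = 320
  Manifold deformation: 3 × 6 × 2 = 36
  Crimp wear: 9 × 7 × 6 = 378
  Impeller missing: 4 × 4 × 9 = 144
  Insulation corrosion: 9 × 8 × 10 = 720
After action: Insulation corrosion → 9 × 3 × 10 = 270.
Revised RPNs: Clearance fatigue crack=630, Keyway missing=490, Crimp wear=378, Connector open circuit=320, Insulation corrosion=270, Clip misalignment=240, Crimp degraded=200, Impeller missing=144, Coil reversed=105, Manifold deformation=36.
Highest is now Clearance fatigue crack (630).

Clearance fatigue crack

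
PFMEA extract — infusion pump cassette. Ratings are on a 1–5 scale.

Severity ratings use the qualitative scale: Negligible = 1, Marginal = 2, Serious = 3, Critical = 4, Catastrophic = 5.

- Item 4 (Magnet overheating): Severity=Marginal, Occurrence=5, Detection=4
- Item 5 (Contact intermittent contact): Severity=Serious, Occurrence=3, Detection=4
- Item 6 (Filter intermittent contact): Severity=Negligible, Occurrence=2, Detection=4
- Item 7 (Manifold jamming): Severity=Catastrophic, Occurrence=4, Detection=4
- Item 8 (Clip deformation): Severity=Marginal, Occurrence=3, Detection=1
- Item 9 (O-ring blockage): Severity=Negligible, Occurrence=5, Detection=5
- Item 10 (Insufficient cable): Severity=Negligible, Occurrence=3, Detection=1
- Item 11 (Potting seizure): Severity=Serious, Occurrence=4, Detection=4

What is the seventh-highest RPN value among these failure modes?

6

RPN = Severity × Occurrence × Detection:
  Item 4: 2 × 5 × 4 = 40
  Item 5: 3 × 3 × 4 = 36
  Item 6: 1 × 2 × 4 = 8
  Item 7: 5 × 4 × 4 = 80
  Item 8: 2 × 3 × 1 = 6
  Item 9: 1 × 5 × 5 = 25
  Item 10: 1 × 3 × 1 = 3
  Item 11: 3 × 4 × 4 = 48
Sorted descending: 80, 48, 40, 36, 25, 8, 6, 3.
The seventh-highest RPN is 6 (Item 8).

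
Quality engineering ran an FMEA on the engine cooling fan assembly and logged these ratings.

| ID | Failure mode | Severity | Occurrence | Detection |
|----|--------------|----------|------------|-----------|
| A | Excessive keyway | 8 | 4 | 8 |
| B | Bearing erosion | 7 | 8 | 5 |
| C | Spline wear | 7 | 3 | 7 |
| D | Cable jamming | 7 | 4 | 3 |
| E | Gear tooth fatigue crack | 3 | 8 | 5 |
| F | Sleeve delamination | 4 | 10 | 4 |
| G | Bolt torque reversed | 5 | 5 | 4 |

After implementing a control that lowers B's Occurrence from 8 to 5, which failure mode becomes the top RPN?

A

RPN = Severity × Occurrence × Detection:
  A: 8 × 4 × 8 = 256
  B: 7 × 8 × 5 = 280
  C: 7 × 3 × 7 = 147
  D: 7 × 4 × 3 = 84
  E: 3 × 8 × 5 = 120
  F: 4 × 10 × 4 = 160
  G: 5 × 5 × 4 = 100
After action: B → 7 × 5 × 5 = 175.
Revised RPNs: A=256, B=175, F=160, C=147, E=120, G=100, D=84.
Highest is now A (256).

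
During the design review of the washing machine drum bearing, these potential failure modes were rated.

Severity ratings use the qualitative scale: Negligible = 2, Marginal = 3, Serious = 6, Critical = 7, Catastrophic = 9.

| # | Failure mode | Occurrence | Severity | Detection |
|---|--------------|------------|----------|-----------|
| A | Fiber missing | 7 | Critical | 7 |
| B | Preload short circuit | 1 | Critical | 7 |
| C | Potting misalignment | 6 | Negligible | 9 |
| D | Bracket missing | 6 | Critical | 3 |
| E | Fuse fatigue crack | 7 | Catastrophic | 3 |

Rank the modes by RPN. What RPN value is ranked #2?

189

RPN = Severity × Occurrence × Detection:
  A: 7 × 7 × 7 = 343
  B: 7 × 1 × 7 = 49
  C: 2 × 6 × 9 = 108
  D: 7 × 6 × 3 = 126
  E: 9 × 7 × 3 = 189
Sorted descending: 343, 189, 126, 108, 49.
The second-highest RPN is 189 (E).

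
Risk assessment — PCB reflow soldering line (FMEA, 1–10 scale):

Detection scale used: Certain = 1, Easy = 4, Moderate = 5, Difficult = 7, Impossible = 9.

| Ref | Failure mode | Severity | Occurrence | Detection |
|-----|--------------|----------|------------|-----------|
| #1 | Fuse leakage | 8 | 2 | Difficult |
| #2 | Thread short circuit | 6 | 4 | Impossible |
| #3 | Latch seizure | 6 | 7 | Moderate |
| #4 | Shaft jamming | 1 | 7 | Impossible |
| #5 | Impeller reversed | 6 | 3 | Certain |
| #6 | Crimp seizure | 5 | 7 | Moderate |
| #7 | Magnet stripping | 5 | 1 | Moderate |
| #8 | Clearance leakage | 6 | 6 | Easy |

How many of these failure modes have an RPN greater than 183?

2

RPN = Severity × Occurrence × Detection:
  #1: 8 × 2 × 7 = 112
  #2: 6 × 4 × 9 = 216
  #3: 6 × 7 × 5 = 210
  #4: 1 × 7 × 9 = 63
  #5: 6 × 3 × 1 = 18
  #6: 5 × 7 × 5 = 175
  #7: 5 × 1 × 5 = 25
  #8: 6 × 6 × 4 = 144
Modes with RPN > 183: #2 (216), #3 (210) → 2.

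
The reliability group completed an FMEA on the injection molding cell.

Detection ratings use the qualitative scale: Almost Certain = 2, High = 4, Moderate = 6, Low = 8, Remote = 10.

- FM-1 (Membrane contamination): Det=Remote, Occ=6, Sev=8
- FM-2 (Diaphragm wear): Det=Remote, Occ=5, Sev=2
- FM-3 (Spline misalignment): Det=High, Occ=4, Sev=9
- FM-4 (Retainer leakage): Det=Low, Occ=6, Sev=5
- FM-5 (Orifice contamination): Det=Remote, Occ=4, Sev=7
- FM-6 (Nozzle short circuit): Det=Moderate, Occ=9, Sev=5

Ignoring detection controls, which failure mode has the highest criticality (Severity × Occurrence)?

FM-1

Criticality = Severity × Occurrence:
  FM-1: 8 × 6 = 48
  FM-2: 2 × 5 = 10
  FM-3: 9 × 4 = 36
  FM-4: 5 × 6 = 30
  FM-5: 7 × 4 = 28
  FM-6: 5 × 9 = 45
Highest criticality is 48 → FM-1.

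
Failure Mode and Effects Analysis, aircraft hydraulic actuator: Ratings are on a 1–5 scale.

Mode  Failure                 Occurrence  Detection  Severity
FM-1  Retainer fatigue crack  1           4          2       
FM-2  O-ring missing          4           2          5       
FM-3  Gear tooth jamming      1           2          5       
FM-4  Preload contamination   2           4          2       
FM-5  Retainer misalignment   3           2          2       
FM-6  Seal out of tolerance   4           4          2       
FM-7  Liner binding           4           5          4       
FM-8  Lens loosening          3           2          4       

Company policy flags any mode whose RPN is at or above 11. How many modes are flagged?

RPN = Severity × Occurrence × Detection:
  FM-1: 2 × 1 × 4 = 8
  FM-2: 5 × 4 × 2 = 40
  FM-3: 5 × 1 × 2 = 10
  FM-4: 2 × 2 × 4 = 16
  FM-5: 2 × 3 × 2 = 12
  FM-6: 2 × 4 × 4 = 32
  FM-7: 4 × 4 × 5 = 80
  FM-8: 4 × 3 × 2 = 24
Modes with RPN ≥ 11: FM-2 (40), FM-4 (16), FM-5 (12), FM-6 (32), FM-7 (80), FM-8 (24) → 6.

6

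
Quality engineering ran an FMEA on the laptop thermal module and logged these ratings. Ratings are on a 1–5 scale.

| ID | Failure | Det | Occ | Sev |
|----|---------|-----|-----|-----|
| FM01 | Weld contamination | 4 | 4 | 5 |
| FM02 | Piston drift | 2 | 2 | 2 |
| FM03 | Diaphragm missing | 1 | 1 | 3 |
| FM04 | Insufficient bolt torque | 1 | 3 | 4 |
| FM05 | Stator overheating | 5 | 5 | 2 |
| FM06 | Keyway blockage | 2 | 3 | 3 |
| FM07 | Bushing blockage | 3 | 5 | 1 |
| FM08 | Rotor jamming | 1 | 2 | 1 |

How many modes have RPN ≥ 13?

4

RPN = Severity × Occurrence × Detection:
  FM01: 5 × 4 × 4 = 80
  FM02: 2 × 2 × 2 = 8
  FM03: 3 × 1 × 1 = 3
  FM04: 4 × 3 × 1 = 12
  FM05: 2 × 5 × 5 = 50
  FM06: 3 × 3 × 2 = 18
  FM07: 1 × 5 × 3 = 15
  FM08: 1 × 2 × 1 = 2
Modes with RPN ≥ 13: FM01 (80), FM05 (50), FM06 (18), FM07 (15) → 4.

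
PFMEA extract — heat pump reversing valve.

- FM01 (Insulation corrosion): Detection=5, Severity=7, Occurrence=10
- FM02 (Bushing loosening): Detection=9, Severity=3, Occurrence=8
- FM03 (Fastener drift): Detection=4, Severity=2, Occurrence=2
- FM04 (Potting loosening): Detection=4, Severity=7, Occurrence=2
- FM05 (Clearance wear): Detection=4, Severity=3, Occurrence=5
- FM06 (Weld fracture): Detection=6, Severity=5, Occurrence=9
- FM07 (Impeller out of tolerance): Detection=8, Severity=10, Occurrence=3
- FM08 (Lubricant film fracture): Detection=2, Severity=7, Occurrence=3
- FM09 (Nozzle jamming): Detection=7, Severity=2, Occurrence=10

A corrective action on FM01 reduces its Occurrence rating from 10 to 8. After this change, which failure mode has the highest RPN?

FM01

RPN = Severity × Occurrence × Detection:
  FM01: 7 × 10 × 5 = 350
  FM02: 3 × 8 × 9 = 216
  FM03: 2 × 2 × 4 = 16
  FM04: 7 × 2 × 4 = 56
  FM05: 3 × 5 × 4 = 60
  FM06: 5 × 9 × 6 = 270
  FM07: 10 × 3 × 8 = 240
  FM08: 7 × 3 × 2 = 42
  FM09: 2 × 10 × 7 = 140
After action: FM01 → 7 × 8 × 5 = 280.
Revised RPNs: FM01=280, FM06=270, FM07=240, FM02=216, FM09=140, FM05=60, FM04=56, FM08=42, FM03=16.
Highest is now FM01 (280).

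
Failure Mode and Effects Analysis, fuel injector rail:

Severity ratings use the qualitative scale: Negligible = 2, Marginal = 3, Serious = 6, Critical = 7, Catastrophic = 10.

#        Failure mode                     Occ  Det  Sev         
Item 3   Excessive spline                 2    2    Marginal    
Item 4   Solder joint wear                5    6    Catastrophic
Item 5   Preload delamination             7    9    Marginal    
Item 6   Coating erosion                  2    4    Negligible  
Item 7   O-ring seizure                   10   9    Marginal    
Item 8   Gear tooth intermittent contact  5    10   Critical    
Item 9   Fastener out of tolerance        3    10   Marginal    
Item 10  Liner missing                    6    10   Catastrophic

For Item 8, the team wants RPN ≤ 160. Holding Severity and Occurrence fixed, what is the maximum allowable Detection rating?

4

Item 8: S=7, O=5, D=10 → current RPN = 350.
Fixed product = 35. Need 35 × D ≤ 160, so D ≤ 160/35 = 4.57.
Maximum integer Detection rating = 4 (gives RPN 140; D=5 would give 175 > 160).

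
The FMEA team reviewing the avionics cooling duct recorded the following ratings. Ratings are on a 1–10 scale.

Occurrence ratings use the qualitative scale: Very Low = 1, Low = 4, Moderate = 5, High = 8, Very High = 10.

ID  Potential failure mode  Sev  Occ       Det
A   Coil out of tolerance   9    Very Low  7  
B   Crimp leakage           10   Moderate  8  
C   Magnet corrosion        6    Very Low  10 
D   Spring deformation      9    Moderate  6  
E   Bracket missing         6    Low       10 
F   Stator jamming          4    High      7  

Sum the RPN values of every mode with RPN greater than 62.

1197

RPN = Severity × Occurrence × Detection:
  A: 9 × 1 × 7 = 63
  B: 10 × 5 × 8 = 400
  C: 6 × 1 × 10 = 60
  D: 9 × 5 × 6 = 270
  E: 6 × 4 × 10 = 240
  F: 4 × 8 × 7 = 224
RPN > 62: A (63), B (400), D (270), E (240), F (224).
Sum: 63 + 400 + 270 + 240 + 224 = 1197.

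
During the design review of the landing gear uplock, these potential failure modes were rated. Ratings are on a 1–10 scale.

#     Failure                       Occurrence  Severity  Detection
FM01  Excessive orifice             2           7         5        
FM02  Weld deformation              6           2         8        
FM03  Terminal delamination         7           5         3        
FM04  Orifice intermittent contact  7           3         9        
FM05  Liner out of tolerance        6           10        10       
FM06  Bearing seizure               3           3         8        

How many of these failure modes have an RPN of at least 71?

RPN = Severity × Occurrence × Detection:
  FM01: 7 × 2 × 5 = 70
  FM02: 2 × 6 × 8 = 96
  FM03: 5 × 7 × 3 = 105
  FM04: 3 × 7 × 9 = 189
  FM05: 10 × 6 × 10 = 600
  FM06: 3 × 3 × 8 = 72
Modes with RPN ≥ 71: FM02 (96), FM03 (105), FM04 (189), FM05 (600), FM06 (72) → 5.

5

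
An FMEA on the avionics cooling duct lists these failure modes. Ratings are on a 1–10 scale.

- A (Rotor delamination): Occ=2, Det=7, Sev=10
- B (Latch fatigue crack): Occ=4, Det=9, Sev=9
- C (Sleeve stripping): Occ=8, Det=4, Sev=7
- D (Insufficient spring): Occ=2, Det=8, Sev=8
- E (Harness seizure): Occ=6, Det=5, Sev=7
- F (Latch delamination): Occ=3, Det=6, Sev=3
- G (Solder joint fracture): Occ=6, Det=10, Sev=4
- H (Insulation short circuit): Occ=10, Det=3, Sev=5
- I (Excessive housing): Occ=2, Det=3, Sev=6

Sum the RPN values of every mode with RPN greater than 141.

1148

RPN = Severity × Occurrence × Detection:
  A: 10 × 2 × 7 = 140
  B: 9 × 4 × 9 = 324
  C: 7 × 8 × 4 = 224
  D: 8 × 2 × 8 = 128
  E: 7 × 6 × 5 = 210
  F: 3 × 3 × 6 = 54
  G: 4 × 6 × 10 = 240
  H: 5 × 10 × 3 = 150
  I: 6 × 2 × 3 = 36
RPN > 141: B (324), C (224), E (210), G (240), H (150).
Sum: 324 + 224 + 210 + 240 + 150 = 1148.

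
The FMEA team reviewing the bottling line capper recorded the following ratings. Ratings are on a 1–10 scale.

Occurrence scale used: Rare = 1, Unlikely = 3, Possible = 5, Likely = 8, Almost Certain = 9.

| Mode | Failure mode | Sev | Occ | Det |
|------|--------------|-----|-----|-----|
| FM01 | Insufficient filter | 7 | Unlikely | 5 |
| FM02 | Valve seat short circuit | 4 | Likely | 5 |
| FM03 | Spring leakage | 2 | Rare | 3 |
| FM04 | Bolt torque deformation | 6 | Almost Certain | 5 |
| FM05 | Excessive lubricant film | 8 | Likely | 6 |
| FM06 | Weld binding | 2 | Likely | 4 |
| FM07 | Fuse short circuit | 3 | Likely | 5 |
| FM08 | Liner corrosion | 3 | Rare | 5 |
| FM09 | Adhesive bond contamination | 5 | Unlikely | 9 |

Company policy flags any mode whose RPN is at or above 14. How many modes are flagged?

RPN = Severity × Occurrence × Detection:
  FM01: 7 × 3 × 5 = 105
  FM02: 4 × 8 × 5 = 160
  FM03: 2 × 1 × 3 = 6
  FM04: 6 × 9 × 5 = 270
  FM05: 8 × 8 × 6 = 384
  FM06: 2 × 8 × 4 = 64
  FM07: 3 × 8 × 5 = 120
  FM08: 3 × 1 × 5 = 15
  FM09: 5 × 3 × 9 = 135
Modes with RPN ≥ 14: FM01 (105), FM02 (160), FM04 (270), FM05 (384), FM06 (64), FM07 (120), FM08 (15), FM09 (135) → 8.

8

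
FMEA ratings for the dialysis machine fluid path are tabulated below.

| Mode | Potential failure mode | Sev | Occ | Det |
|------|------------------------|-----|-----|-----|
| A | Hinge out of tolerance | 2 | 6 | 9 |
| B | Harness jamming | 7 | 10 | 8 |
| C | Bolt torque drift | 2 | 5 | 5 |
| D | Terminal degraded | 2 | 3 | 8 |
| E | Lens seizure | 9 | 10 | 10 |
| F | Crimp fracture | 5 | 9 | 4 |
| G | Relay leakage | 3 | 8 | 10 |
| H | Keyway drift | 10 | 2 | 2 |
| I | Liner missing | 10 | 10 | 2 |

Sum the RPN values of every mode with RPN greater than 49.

2238

RPN = Severity × Occurrence × Detection:
  A: 2 × 6 × 9 = 108
  B: 7 × 10 × 8 = 560
  C: 2 × 5 × 5 = 50
  D: 2 × 3 × 8 = 48
  E: 9 × 10 × 10 = 900
  F: 5 × 9 × 4 = 180
  G: 3 × 8 × 10 = 240
  H: 10 × 2 × 2 = 40
  I: 10 × 10 × 2 = 200
RPN > 49: A (108), B (560), C (50), E (900), F (180), G (240), I (200).
Sum: 108 + 560 + 50 + 900 + 180 + 240 + 200 = 2238.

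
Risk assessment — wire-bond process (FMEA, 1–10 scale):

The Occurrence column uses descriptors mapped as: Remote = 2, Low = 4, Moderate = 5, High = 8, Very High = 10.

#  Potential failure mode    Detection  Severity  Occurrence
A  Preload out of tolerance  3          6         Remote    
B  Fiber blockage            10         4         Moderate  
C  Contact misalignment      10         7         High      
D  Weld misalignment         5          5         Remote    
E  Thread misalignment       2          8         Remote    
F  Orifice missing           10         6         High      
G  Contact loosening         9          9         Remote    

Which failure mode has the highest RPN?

C

RPN = Severity × Occurrence × Detection:
  A: 6 × 2 × 3 = 36
  B: 4 × 5 × 10 = 200
  C: 7 × 8 × 10 = 560
  D: 5 × 2 × 5 = 50
  E: 8 × 2 × 2 = 32
  F: 6 × 8 × 10 = 480
  G: 9 × 2 × 9 = 162
Highest RPN is 560 → C.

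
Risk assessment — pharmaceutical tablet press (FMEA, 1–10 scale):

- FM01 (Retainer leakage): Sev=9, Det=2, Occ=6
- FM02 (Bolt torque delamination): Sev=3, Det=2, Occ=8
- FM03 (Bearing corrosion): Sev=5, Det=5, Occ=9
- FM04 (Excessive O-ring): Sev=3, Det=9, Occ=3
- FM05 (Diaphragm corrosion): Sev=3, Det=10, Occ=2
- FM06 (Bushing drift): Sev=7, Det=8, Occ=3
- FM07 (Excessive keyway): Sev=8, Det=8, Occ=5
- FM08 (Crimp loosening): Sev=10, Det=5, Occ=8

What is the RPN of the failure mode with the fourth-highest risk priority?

RPN = Severity × Occurrence × Detection:
  FM01: 9 × 6 × 2 = 108
  FM02: 3 × 8 × 2 = 48
  FM03: 5 × 9 × 5 = 225
  FM04: 3 × 3 × 9 = 81
  FM05: 3 × 2 × 10 = 60
  FM06: 7 × 3 × 8 = 168
  FM07: 8 × 5 × 8 = 320
  FM08: 10 × 8 × 5 = 400
Sorted descending: 400, 320, 225, 168, 108, 81, 60, 48.
The fourth-highest RPN is 168 (FM06).

168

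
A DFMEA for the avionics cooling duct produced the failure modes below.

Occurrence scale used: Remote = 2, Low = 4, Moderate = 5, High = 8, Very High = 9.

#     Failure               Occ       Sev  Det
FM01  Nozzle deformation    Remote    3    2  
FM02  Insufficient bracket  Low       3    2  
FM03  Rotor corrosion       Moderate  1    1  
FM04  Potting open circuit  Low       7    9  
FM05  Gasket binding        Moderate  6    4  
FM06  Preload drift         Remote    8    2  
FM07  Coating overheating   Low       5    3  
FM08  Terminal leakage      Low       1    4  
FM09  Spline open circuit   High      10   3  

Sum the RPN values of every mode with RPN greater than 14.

744

RPN = Severity × Occurrence × Detection:
  FM01: 3 × 2 × 2 = 12
  FM02: 3 × 4 × 2 = 24
  FM03: 1 × 5 × 1 = 5
  FM04: 7 × 4 × 9 = 252
  FM05: 6 × 5 × 4 = 120
  FM06: 8 × 2 × 2 = 32
  FM07: 5 × 4 × 3 = 60
  FM08: 1 × 4 × 4 = 16
  FM09: 10 × 8 × 3 = 240
RPN > 14: FM02 (24), FM04 (252), FM05 (120), FM06 (32), FM07 (60), FM08 (16), FM09 (240).
Sum: 24 + 252 + 120 + 32 + 60 + 16 + 240 = 744.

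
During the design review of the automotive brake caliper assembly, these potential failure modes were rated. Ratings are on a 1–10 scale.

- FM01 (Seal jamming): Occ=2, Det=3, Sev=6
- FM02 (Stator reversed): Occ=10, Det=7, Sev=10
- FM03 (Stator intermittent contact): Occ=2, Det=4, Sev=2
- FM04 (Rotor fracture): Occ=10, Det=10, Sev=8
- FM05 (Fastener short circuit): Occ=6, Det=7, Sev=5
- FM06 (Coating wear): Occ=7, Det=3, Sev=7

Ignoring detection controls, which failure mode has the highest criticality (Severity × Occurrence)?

Criticality = Severity × Occurrence:
  FM01: 6 × 2 = 12
  FM02: 10 × 10 = 100
  FM03: 2 × 2 = 4
  FM04: 8 × 10 = 80
  FM05: 5 × 6 = 30
  FM06: 7 × 7 = 49
Highest criticality is 100 → FM02.

FM02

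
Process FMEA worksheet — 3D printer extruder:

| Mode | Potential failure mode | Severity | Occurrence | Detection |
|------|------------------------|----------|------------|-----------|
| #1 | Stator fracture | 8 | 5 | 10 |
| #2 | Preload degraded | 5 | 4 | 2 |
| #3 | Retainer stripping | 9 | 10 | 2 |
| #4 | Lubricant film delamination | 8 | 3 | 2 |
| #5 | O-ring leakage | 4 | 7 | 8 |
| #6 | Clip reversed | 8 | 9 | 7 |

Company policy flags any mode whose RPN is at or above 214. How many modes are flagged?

RPN = Severity × Occurrence × Detection:
  #1: 8 × 5 × 10 = 400
  #2: 5 × 4 × 2 = 40
  #3: 9 × 10 × 2 = 180
  #4: 8 × 3 × 2 = 48
  #5: 4 × 7 × 8 = 224
  #6: 8 × 9 × 7 = 504
Modes with RPN ≥ 214: #1 (400), #5 (224), #6 (504) → 3.

3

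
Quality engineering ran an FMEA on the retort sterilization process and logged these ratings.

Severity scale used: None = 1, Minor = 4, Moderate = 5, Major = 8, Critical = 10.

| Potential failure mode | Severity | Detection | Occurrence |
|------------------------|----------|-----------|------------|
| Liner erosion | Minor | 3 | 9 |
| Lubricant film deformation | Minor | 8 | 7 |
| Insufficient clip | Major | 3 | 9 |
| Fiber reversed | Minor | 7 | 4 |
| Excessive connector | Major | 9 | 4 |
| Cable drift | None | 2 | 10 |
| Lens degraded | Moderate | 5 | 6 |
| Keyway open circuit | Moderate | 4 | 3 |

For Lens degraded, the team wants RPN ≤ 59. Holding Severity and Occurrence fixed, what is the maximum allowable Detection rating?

1

Lens degraded: S=5, O=6, D=5 → current RPN = 150.
Fixed product = 30. Need 30 × D ≤ 59, so D ≤ 59/30 = 1.97.
Maximum integer Detection rating = 1 (gives RPN 30; D=2 would give 60 > 59).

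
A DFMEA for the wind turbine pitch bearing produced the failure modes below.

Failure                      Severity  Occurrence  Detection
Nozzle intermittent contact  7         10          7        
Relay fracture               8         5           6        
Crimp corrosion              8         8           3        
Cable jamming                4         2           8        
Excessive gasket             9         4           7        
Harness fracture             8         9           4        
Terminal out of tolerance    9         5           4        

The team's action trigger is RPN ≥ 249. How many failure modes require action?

RPN = Severity × Occurrence × Detection:
  Nozzle intermittent contact: 7 × 10 × 7 = 490
  Relay fracture: 8 × 5 × 6 = 240
  Crimp corrosion: 8 × 8 × 3 = 192
  Cable jamming: 4 × 2 × 8 = 64
  Excessive gasket: 9 × 4 × 7 = 252
  Harness fracture: 8 × 9 × 4 = 288
  Terminal out of tolerance: 9 × 5 × 4 = 180
Modes with RPN ≥ 249: Nozzle intermittent contact (490), Excessive gasket (252), Harness fracture (288) → 3.

3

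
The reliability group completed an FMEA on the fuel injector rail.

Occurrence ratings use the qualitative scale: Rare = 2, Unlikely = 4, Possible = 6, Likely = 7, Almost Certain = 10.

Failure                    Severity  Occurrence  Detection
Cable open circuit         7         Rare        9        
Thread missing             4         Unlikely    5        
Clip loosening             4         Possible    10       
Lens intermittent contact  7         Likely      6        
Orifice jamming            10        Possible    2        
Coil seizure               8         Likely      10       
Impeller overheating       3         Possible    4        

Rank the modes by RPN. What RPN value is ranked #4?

126

RPN = Severity × Occurrence × Detection:
  Cable open circuit: 7 × 2 × 9 = 126
  Thread missing: 4 × 4 × 5 = 80
  Clip loosening: 4 × 6 × 10 = 240
  Lens intermittent contact: 7 × 7 × 6 = 294
  Orifice jamming: 10 × 6 × 2 = 120
  Coil seizure: 8 × 7 × 10 = 560
  Impeller overheating: 3 × 6 × 4 = 72
Sorted descending: 560, 294, 240, 126, 120, 80, 72.
The fourth-highest RPN is 126 (Cable open circuit).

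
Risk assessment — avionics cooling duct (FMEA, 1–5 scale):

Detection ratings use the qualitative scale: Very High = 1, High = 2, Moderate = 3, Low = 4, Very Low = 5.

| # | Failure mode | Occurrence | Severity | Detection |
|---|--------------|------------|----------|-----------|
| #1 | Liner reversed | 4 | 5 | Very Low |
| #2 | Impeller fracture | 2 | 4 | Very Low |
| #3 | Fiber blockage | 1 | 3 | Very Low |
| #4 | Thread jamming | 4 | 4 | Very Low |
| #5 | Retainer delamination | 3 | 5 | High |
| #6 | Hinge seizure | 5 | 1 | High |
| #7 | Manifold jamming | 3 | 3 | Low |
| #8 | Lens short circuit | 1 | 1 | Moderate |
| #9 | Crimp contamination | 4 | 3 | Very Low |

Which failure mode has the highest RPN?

RPN = Severity × Occurrence × Detection:
  #1: 5 × 4 × 5 = 100
  #2: 4 × 2 × 5 = 40
  #3: 3 × 1 × 5 = 15
  #4: 4 × 4 × 5 = 80
  #5: 5 × 3 × 2 = 30
  #6: 1 × 5 × 2 = 10
  #7: 3 × 3 × 4 = 36
  #8: 1 × 1 × 3 = 3
  #9: 3 × 4 × 5 = 60
Highest RPN is 100 → #1.

#1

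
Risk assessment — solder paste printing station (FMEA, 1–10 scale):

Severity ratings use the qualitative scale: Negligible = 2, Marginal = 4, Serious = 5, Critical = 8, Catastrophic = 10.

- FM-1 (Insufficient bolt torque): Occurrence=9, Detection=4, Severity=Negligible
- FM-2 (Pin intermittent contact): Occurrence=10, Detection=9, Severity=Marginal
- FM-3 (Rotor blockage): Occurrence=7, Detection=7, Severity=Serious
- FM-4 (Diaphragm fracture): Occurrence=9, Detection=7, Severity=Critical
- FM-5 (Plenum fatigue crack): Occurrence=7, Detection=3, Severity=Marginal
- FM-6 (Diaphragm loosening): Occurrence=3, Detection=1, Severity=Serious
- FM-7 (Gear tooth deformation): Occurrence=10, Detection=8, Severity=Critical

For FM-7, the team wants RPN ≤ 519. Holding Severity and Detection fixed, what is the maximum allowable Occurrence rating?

8

FM-7: S=8, O=10, D=8 → current RPN = 640.
Fixed product = 64. Need 64 × O ≤ 519, so O ≤ 519/64 = 8.11.
Maximum integer Occurrence rating = 8 (gives RPN 512; O=9 would give 576 > 519).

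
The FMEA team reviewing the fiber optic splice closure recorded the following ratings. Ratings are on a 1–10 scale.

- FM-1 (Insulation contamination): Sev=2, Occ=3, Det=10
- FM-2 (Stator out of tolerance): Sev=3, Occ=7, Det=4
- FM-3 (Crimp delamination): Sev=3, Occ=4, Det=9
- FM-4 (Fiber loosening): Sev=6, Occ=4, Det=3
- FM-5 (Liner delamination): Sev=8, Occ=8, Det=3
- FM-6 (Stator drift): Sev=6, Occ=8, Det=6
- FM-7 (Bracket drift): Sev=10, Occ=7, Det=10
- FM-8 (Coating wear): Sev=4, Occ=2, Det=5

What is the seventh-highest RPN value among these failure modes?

60

RPN = Severity × Occurrence × Detection:
  FM-1: 2 × 3 × 10 = 60
  FM-2: 3 × 7 × 4 = 84
  FM-3: 3 × 4 × 9 = 108
  FM-4: 6 × 4 × 3 = 72
  FM-5: 8 × 8 × 3 = 192
  FM-6: 6 × 8 × 6 = 288
  FM-7: 10 × 7 × 10 = 700
  FM-8: 4 × 2 × 5 = 40
Sorted descending: 700, 288, 192, 108, 84, 72, 60, 40.
The seventh-highest RPN is 60 (FM-1).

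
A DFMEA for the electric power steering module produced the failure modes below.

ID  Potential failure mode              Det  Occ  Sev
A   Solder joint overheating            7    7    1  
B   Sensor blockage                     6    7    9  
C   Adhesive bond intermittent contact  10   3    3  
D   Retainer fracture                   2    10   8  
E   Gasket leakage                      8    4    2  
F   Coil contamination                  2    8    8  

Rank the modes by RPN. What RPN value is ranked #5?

64

RPN = Severity × Occurrence × Detection:
  A: 1 × 7 × 7 = 49
  B: 9 × 7 × 6 = 378
  C: 3 × 3 × 10 = 90
  D: 8 × 10 × 2 = 160
  E: 2 × 4 × 8 = 64
  F: 8 × 8 × 2 = 128
Sorted descending: 378, 160, 128, 90, 64, 49.
The fifth-highest RPN is 64 (E).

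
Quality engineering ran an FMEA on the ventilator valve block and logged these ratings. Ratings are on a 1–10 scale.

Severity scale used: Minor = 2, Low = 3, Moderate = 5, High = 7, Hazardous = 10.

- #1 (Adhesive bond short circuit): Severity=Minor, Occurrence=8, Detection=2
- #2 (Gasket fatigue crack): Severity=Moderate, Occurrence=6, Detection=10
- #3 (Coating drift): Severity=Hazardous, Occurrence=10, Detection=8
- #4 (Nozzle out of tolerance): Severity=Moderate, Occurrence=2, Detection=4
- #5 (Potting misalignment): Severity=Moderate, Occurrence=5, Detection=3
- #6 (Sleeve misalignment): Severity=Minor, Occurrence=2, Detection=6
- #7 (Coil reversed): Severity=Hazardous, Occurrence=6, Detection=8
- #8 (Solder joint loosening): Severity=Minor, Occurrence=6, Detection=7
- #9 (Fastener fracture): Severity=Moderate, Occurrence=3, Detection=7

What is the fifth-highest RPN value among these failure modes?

RPN = Severity × Occurrence × Detection:
  #1: 2 × 8 × 2 = 32
  #2: 5 × 6 × 10 = 300
  #3: 10 × 10 × 8 = 800
  #4: 5 × 2 × 4 = 40
  #5: 5 × 5 × 3 = 75
  #6: 2 × 2 × 6 = 24
  #7: 10 × 6 × 8 = 480
  #8: 2 × 6 × 7 = 84
  #9: 5 × 3 × 7 = 105
Sorted descending: 800, 480, 300, 105, 84, 75, 40, 32, 24.
The fifth-highest RPN is 84 (#8).

84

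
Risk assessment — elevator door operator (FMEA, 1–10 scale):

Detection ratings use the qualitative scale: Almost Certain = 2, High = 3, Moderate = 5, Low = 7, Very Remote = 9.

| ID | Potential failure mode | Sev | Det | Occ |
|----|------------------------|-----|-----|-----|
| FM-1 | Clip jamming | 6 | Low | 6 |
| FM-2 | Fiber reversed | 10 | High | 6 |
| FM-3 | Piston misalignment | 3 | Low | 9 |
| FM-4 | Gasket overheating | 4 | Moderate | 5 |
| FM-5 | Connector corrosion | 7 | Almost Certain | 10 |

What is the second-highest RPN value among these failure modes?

189

RPN = Severity × Occurrence × Detection:
  FM-1: 6 × 6 × 7 = 252
  FM-2: 10 × 6 × 3 = 180
  FM-3: 3 × 9 × 7 = 189
  FM-4: 4 × 5 × 5 = 100
  FM-5: 7 × 10 × 2 = 140
Sorted descending: 252, 189, 180, 140, 100.
The second-highest RPN is 189 (FM-3).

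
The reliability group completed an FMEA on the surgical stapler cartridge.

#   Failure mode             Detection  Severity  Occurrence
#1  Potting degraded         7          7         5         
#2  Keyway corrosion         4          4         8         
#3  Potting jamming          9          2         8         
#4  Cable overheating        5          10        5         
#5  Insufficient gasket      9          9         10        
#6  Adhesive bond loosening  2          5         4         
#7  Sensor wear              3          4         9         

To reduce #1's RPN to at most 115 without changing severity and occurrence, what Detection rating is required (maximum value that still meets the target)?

#1: S=7, O=5, D=7 → current RPN = 245.
Fixed product = 35. Need 35 × D ≤ 115, so D ≤ 115/35 = 3.29.
Maximum integer Detection rating = 3 (gives RPN 105; D=4 would give 140 > 115).

3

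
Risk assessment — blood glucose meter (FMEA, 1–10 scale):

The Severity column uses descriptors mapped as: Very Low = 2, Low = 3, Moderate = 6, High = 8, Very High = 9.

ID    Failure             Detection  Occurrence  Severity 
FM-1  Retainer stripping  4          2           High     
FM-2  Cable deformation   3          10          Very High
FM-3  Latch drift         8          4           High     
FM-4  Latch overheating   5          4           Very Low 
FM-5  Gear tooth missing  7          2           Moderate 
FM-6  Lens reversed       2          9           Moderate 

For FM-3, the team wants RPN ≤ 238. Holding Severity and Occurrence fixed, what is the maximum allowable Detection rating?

FM-3: S=8, O=4, D=8 → current RPN = 256.
Fixed product = 32. Need 32 × D ≤ 238, so D ≤ 238/32 = 7.44.
Maximum integer Detection rating = 7 (gives RPN 224; D=8 would give 256 > 238).

7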